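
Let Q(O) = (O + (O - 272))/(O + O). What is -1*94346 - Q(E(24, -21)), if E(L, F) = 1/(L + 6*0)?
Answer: -91083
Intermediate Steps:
E(L, F) = 1/L (E(L, F) = 1/(L + 0) = 1/L)
Q(O) = (-272 + 2*O)/(2*O) (Q(O) = (O + (-272 + O))/((2*O)) = (-272 + 2*O)*(1/(2*O)) = (-272 + 2*O)/(2*O))
-1*94346 - Q(E(24, -21)) = -1*94346 - (-136 + 1/24)/(1/24) = -94346 - (-136 + 1/24)/1/24 = -94346 - 24*(-3263)/24 = -94346 - 1*(-3263) = -94346 + 3263 = -91083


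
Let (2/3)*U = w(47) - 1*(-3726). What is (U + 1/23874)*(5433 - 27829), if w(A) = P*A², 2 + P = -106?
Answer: 94175965035790/11937 ≈ 7.8894e+9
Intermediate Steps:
P = -108 (P = -2 - 106 = -108)
w(A) = -108*A²
U = -352269 (U = 3*(-108*47² - 1*(-3726))/2 = 3*(-108*2209 + 3726)/2 = 3*(-238572 + 3726)/2 = (3/2)*(-234846) = -352269)
(U + 1/23874)*(5433 - 27829) = (-352269 + 1/23874)*(5433 - 27829) = (-352269 + 1/23874)*(-22396) = -8410070105/23874*(-22396) = 94175965035790/11937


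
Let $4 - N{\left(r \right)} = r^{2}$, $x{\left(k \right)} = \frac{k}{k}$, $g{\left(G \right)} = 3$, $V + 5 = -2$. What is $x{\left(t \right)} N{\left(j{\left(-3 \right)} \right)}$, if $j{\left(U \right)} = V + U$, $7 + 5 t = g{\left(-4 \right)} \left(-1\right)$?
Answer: $-96$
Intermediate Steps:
$V = -7$ ($V = -5 - 2 = -7$)
$t = -2$ ($t = - \frac{7}{5} + \frac{3 \left(-1\right)}{5} = - \frac{7}{5} + \frac{1}{5} \left(-3\right) = - \frac{7}{5} - \frac{3}{5} = -2$)
$j{\left(U \right)} = -7 + U$
$x{\left(k \right)} = 1$
$N{\left(r \right)} = 4 - r^{2}$
$x{\left(t \right)} N{\left(j{\left(-3 \right)} \right)} = 1 \left(4 - \left(-7 - 3\right)^{2}\right) = 1 \left(4 - \left(-10\right)^{2}\right) = 1 \left(4 - 100\right) = 1 \left(-96\right) = -96$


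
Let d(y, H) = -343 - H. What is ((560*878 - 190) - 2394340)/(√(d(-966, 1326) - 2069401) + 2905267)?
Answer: -5528287310950/8440578412359 + 1902850*I*√2071070/8440578412359 ≈ -0.65497 + 0.00032444*I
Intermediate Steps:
((560*878 - 190) - 2394340)/(√(d(-966, 1326) - 2069401) + 2905267) = ((560*878 - 190) - 2394340)/(√((-343 - 1*1326) - 2069401) + 2905267) = ((491680 - 190) - 2394340)/(√((-343 - 1326) - 2069401) + 2905267) = (491490 - 2394340)/(√(-1669 - 2069401) + 2905267) = -1902850/(√(-2071070) + 2905267) = -1902850/(I*√2071070 + 2905267) = -1902850/(2905267 + I*√2071070)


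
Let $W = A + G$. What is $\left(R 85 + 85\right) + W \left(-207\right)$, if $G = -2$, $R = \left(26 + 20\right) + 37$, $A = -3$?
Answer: $8175$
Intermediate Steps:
$R = 83$ ($R = 46 + 37 = 83$)
$W = -5$ ($W = -3 - 2 = -5$)
$\left(R 85 + 85\right) + W \left(-207\right) = \left(83 \cdot 85 + 85\right) - -1035 = \left(7055 + 85\right) + 1035 = 7140 + 1035 = 8175$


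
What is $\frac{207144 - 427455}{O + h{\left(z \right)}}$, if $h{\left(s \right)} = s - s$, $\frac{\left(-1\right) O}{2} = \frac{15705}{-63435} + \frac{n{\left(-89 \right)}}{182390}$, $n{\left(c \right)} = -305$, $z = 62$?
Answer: $- \frac{278576870481}{630335} \approx -4.4195 \cdot 10^{5}$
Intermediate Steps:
$O = \frac{630335}{1264471}$ ($O = - 2 \left(\frac{15705}{-63435} - \frac{305}{182390}\right) = - 2 \left(15705 \left(- \frac{1}{63435}\right) - \frac{1}{598}\right) = - 2 \left(- \frac{1047}{4229} - \frac{1}{598}\right) = \left(-2\right) \left(- \frac{630335}{2528942}\right) = \frac{630335}{1264471} \approx 0.4985$)
$h{\left(s \right)} = 0$
$\frac{207144 - 427455}{O + h{\left(z \right)}} = \frac{207144 - 427455}{\frac{630335}{1264471} + 0} = - \frac{220311}{\frac{630335}{1264471}} = \left(-220311\right) \frac{1264471}{630335} = - \frac{278576870481}{630335}$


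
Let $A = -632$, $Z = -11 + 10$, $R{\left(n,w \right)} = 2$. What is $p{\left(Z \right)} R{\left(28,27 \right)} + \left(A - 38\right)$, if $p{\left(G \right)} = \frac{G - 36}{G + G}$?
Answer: $-633$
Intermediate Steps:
$Z = -1$
$p{\left(G \right)} = \frac{-36 + G}{2 G}$
$p{\left(Z \right)} R{\left(28,27 \right)} + \left(A - 38\right) = \frac{-36 - 1}{2 \left(-1\right)} 2 - 670 = \frac{1}{2} \left(-1\right) \left(-37\right) 2 - 670 = \frac{37}{2} \cdot 2 - 670 = 37 - 670 = -633$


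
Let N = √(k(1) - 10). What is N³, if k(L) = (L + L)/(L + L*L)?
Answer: -27*I ≈ -27.0*I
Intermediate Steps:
k(L) = 2*L/(L + L²) (k(L) = (2*L)/(L + L²) = 2*L/(L + L²))
N = 3*I (N = √(2/(1 + 1) - 10) = √(2/2 - 10) = √(2*(½) - 10) = √(1 - 10) = √(-9) = 3*I ≈ 3.0*I)
N³ = (3*I)³ = -27*I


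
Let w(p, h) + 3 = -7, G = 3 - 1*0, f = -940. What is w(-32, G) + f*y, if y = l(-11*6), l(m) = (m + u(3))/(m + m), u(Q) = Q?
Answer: -5045/11 ≈ -458.64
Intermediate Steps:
G = 3 (G = 3 + 0 = 3)
w(p, h) = -10 (w(p, h) = -3 - 7 = -10)
l(m) = (3 + m)/(2*m) (l(m) = (m + 3)/(m + m) = (3 + m)/((2*m)) = (3 + m)*(1/(2*m)) = (3 + m)/(2*m))
y = 21/44 (y = (3 - 11*6)/(2*((-11*6))) = (1/2)*(3 - 66)/(-66) = (1/2)*(-1/66)*(-63) = 21/44 ≈ 0.47727)
w(-32, G) + f*y = -10 - 940*21/44 = -10 - 4935/11 = -5045/11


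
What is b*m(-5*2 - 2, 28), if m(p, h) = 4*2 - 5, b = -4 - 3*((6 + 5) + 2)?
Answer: -129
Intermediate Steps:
b = -43 (b = -4 - 3*(11 + 2) = -4 - 3*13 = -4 - 39 = -43)
m(p, h) = 3 (m(p, h) = 8 - 5 = 3)
b*m(-5*2 - 2, 28) = -43*3 = -129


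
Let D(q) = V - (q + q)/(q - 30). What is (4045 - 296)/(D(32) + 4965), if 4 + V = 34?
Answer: 3749/4963 ≈ 0.75539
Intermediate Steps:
V = 30 (V = -4 + 34 = 30)
D(q) = 30 - 2*q/(-30 + q) (D(q) = 30 - (q + q)/(q - 30) = 30 - 2*q/(-30 + q))
(4045 - 296)/(D(32) + 4965) = (4045 - 296)/(4*(-225 + 7*32)/(-30 + 32) + 4965) = 3749/(4*(-225 + 224)/2 + 4965) = 3749/(4*(½)*(-1) + 4965) = 3749/(-2 + 4965) = 3749/4963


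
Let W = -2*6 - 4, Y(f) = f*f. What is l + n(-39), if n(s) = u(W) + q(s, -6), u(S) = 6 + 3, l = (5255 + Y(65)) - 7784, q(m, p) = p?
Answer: 1699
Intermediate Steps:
Y(f) = f²
l = 1696 (l = (5255 + 65²) - 7784 = (5255 + 4225) - 7784 = 9480 - 7784 = 1696)
W = -16 (W = -12 - 4 = -16)
u(S) = 9
n(s) = 3 (n(s) = 9 - 6 = 3)
l + n(-39) = 1696 + 3 = 1699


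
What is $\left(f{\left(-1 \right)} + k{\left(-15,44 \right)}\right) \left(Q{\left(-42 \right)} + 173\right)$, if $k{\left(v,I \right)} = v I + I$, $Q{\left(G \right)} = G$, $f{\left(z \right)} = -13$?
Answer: $-82399$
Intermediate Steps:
$k{\left(v,I \right)} = I + I v$ ($k{\left(v,I \right)} = I v + I = I + I v$)
$\left(f{\left(-1 \right)} + k{\left(-15,44 \right)}\right) \left(Q{\left(-42 \right)} + 173\right) = \left(-13 + 44 \left(1 - 15\right)\right) \left(-42 + 173\right) = \left(-13 + 44 \left(-14\right)\right) 131 = \left(-13 - 616\right) 131 = \left(-629\right) 131 = -82399$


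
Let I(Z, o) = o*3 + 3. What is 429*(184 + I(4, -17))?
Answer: 58344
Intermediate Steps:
I(Z, o) = 3 + 3*o (I(Z, o) = 3*o + 3 = 3 + 3*o)
429*(184 + I(4, -17)) = 429*(184 + (3 + 3*(-17))) = 429*(184 + (3 - 51)) = 429*(184 - 48) = 429*136 = 58344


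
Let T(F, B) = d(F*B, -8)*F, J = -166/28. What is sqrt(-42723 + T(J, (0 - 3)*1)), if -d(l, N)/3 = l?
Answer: 3*I*sqrt(923523)/14 ≈ 205.93*I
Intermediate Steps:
J = -83/14 (J = -166*1/28 = -83/14 ≈ -5.9286)
d(l, N) = -3*l
T(F, B) = -3*B*F**2 (T(F, B) = (-3*F*B)*F = (-3*B*F)*F = -3*B*F**2)
sqrt(-42723 + T(J, (0 - 3)*1)) = sqrt(-42723 - 3*(0 - 3)*1*(-83/14)**2) = sqrt(-42723 - 3*(-3*1)*6889/196) = sqrt(-42723 - 3*(-3)*6889/196) = sqrt(-42723 + 62001/196) = sqrt(-8311707/196) = 3*I*sqrt(923523)/14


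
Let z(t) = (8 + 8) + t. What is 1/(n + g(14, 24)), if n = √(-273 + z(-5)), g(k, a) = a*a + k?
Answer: 295/174181 - I*√262/348362 ≈ 0.0016936 - 4.6464e-5*I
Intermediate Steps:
z(t) = 16 + t
g(k, a) = k + a² (g(k, a) = a² + k = k + a²)
n = I*√262 (n = √(-273 + (16 - 5)) = √(-273 + 11) = √(-262) = I*√262 ≈ 16.186*I)
1/(n + g(14, 24)) = 1/(I*√262 + (14 + 24²)) = 1/(I*√262 + (14 + 576)) = 1/(I*√262 + 590) = 1/(590 + I*√262)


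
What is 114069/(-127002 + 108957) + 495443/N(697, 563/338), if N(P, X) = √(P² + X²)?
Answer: -38023/6015 + 167459734*√55501080365/55501080365 ≈ 704.50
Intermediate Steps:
114069/(-127002 + 108957) + 495443/N(697, 563/338) = 114069/(-127002 + 108957) + 495443/(√(697² + (563/338)²)) = 114069/(-18045) + 495443/(√(485809 + (563*(1/338))²)) = 114069*(-1/18045) + 495443/(√(485809 + (563/338)²)) = -38023/6015 + 495443/(√(485809 + 316969/114244)) = -38023/6015 + 495443/(√(55501080365/114244)) = -38023/6015 + 495443/((√55501080365/338)) = -38023/6015 + 495443*(338*√55501080365/55501080365) = -38023/6015 + 167459734*√55501080365/55501080365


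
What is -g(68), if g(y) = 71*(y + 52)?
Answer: -8520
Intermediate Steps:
g(y) = 3692 + 71*y (g(y) = 71*(52 + y) = 3692 + 71*y)
-g(68) = -(3692 + 71*68) = -(3692 + 4828) = -1*8520 = -8520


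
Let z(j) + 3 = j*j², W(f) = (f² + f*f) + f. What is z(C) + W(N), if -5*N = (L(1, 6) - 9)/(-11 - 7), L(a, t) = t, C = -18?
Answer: -1312882/225 ≈ -5835.0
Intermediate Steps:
N = -1/30 (N = -(6 - 9)/(5*(-11 - 7)) = -(-3)/(5*(-18)) = -(-3)*(-1)/(5*18) = -⅕*⅙ = -1/30 ≈ -0.033333)
W(f) = f + 2*f² (W(f) = (f² + f²) + f = 2*f² + f = f + 2*f²)
z(j) = -3 + j³ (z(j) = -3 + j*j² = -3 + j³)
z(C) + W(N) = (-3 + (-18)³) - (1 + 2*(-1/30))/30 = (-3 - 5832) - (1 - 1/15)/30 = -5835 - 1/30*14/15 = -5835 - 7/225 = -1312882/225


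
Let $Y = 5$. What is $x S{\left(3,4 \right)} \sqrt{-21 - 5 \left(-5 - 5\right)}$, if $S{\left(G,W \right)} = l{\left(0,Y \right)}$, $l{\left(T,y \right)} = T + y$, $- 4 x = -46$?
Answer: $\frac{115 \sqrt{29}}{2} \approx 309.65$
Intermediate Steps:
$x = \frac{23}{2}$ ($x = \left(- \frac{1}{4}\right) \left(-46\right) = \frac{23}{2} \approx 11.5$)
$S{\left(G,W \right)} = 5$ ($S{\left(G,W \right)} = 0 + 5 = 5$)
$x S{\left(3,4 \right)} \sqrt{-21 - 5 \left(-5 - 5\right)} = \frac{23}{2} \cdot 5 \sqrt{-21 - 5 \left(-5 - 5\right)} = \frac{115 \sqrt{-21 - -50}}{2} = \frac{115 \sqrt{-21 + 50}}{2} = \frac{115 \sqrt{29}}{2}$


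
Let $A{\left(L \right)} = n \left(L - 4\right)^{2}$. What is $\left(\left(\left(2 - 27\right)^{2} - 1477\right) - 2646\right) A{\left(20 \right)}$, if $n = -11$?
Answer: $9850368$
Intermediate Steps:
$A{\left(L \right)} = - 11 \left(-4 + L\right)^{2}$ ($A{\left(L \right)} = - 11 \left(L - 4\right)^{2} = - 11 \left(-4 + L\right)^{2}$)
$\left(\left(\left(2 - 27\right)^{2} - 1477\right) - 2646\right) A{\left(20 \right)} = \left(\left(\left(2 - 27\right)^{2} - 1477\right) - 2646\right) \left(- 11 \left(-4 + 20\right)^{2}\right) = \left(\left(\left(-25\right)^{2} - 1477\right) - 2646\right) \left(- 11 \cdot 16^{2}\right) = \left(\left(625 - 1477\right) - 2646\right) \left(\left(-11\right) 256\right) = \left(-852 - 2646\right) \left(-2816\right) = \left(-3498\right) \left(-2816\right) = 9850368$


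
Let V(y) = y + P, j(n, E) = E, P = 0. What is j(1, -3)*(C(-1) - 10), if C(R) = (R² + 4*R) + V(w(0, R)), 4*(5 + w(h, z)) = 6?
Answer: 99/2 ≈ 49.500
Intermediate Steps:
w(h, z) = -7/2 (w(h, z) = -5 + (¼)*6 = -5 + 3/2 = -7/2)
V(y) = y (V(y) = y + 0 = y)
C(R) = -7/2 + R² + 4*R (C(R) = (R² + 4*R) - 7/2 = -7/2 + R² + 4*R)
j(1, -3)*(C(-1) - 10) = -3*((-7/2 + (-1)² + 4*(-1)) - 10) = -3*((-7/2 + 1 - 4) - 10) = -3*(-13/2 - 10) = -3*(-33/2) = 99/2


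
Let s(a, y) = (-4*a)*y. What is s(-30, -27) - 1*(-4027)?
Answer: 787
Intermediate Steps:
s(a, y) = -4*a*y
s(-30, -27) - 1*(-4027) = -4*(-30)*(-27) - 1*(-4027) = -3240 + 4027 = 787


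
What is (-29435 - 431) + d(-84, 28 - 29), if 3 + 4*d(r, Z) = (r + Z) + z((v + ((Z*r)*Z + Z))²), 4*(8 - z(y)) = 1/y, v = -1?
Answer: -3536589697/118336 ≈ -29886.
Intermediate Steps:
z(y) = 8 - 1/(4*y)
d(r, Z) = 5/4 - 1/(16*(-1 + Z + r*Z²)²) + Z/4 + r/4 (d(r, Z) = -¾ + ((r + Z) + (8 - 1/(4*(-1 + ((Z*r)*Z + Z))²)))/4 = -¾ + ((Z + r) + (8 - 1/(4*(-1 + (r*Z² + Z))²)))/4 = -¾ + ((Z + r) + (8 - 1/(4*(-1 + (Z + r*Z²))²)))/4 = -¾ + ((Z + r) + (8 - 1/(4*(-1 + Z + r*Z²)²)))/4 = -¾ + (8 + Z + r - 1/(4*(-1 + Z + r*Z²)²))/4 = -¾ + (2 - 1/(16*(-1 + Z + r*Z²)²) + Z/4 + r/4) = 5/4 - 1/(16*(-1 + Z + r*Z²)²) + Z/4 + r/4)
(-29435 - 431) + d(-84, 28 - 29) = (-29435 - 431) + (5/4 - 1/(16*(-1 + (28 - 29) - 84*(28 - 29)²)²) + (28 - 29)/4 + (¼)*(-84)) = -29866 + (5/4 - 1/(16*(-1 - 1 - 84*(-1)²)²) + (¼)*(-1) - 21) = -29866 + (5/4 - 1/(16*(-1 - 1 - 84*1)²) - ¼ - 21) = -29866 + (5/4 - 1/(16*(-1 - 1 - 84)²) - ¼ - 21) = -29866 + (5/4 - 1/16/(-86)² - ¼ - 21) = -29866 + (5/4 - 1/16*1/7396 - ¼ - 21) = -29866 + (5/4 - 1/118336 - ¼ - 21) = -29866 - 2366721/118336 = -3536589697/118336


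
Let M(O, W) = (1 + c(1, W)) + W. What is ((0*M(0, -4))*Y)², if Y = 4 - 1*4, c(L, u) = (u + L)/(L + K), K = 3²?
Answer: 0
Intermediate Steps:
K = 9
c(L, u) = (L + u)/(9 + L) (c(L, u) = (u + L)/(L + 9) = (L + u)/(9 + L))
Y = 0 (Y = 4 - 4 = 0)
M(O, W) = 11/10 + 11*W/10 (M(O, W) = (1 + (1 + W)/(9 + 1)) + W = (1 + (1 + W)/10) + W = (1 + (⅒ + W/10)) + W = (11/10 + W/10) + W = 11/10 + 11*W/10)
((0*M(0, -4))*Y)² = ((0*(11/10 + (11/10)*(-4)))*0)² = ((0*(11/10 - 22/5))*0)² = ((0*(-33/10))*0)² = (0*0)² = 0² = 0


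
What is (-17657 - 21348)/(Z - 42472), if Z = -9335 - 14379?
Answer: 39005/66186 ≈ 0.58932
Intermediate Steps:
Z = -23714
(-17657 - 21348)/(Z - 42472) = (-17657 - 21348)/(-23714 - 42472) = -39005/(-66186) = -39005*(-1/66186) = 39005/66186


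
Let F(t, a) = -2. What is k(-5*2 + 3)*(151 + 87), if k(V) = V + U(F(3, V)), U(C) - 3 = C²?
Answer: 0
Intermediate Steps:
U(C) = 3 + C²
k(V) = 7 + V (k(V) = V + (3 + (-2)²) = V + (3 + 4) = V + 7 = 7 + V)
k(-5*2 + 3)*(151 + 87) = (7 + (-5*2 + 3))*(151 + 87) = (7 + (-10 + 3))*238 = (7 - 7)*238 = 0*238 = 0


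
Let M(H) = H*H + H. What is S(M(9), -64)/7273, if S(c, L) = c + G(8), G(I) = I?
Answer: 14/1039 ≈ 0.013474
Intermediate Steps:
M(H) = H + H² (M(H) = H² + H = H + H²)
S(c, L) = 8 + c (S(c, L) = c + 8 = 8 + c)
S(M(9), -64)/7273 = (8 + 9*(1 + 9))/7273 = (8 + 9*10)*(1/7273) = (8 + 90)*(1/7273) = 98*(1/7273) = 14/1039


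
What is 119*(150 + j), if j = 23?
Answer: 20587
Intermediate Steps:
119*(150 + j) = 119*(150 + 23) = 119*173 = 20587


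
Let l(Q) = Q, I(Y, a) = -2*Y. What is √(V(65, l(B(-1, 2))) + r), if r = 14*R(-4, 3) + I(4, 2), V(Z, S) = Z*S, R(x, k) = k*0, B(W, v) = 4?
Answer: 6*√7 ≈ 15.875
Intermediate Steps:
R(x, k) = 0
V(Z, S) = S*Z
r = -8 (r = 14*0 - 2*4 = 0 - 8 = -8)
√(V(65, l(B(-1, 2))) + r) = √(4*65 - 8) = √(260 - 8) = √252 = 6*√7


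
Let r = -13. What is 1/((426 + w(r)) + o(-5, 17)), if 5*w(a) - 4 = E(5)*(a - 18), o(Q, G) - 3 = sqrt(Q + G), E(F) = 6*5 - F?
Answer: 1145/314596 - 25*sqrt(3)/943788 ≈ 0.0035937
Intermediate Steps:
E(F) = 30 - F
o(Q, G) = 3 + sqrt(G + Q) (o(Q, G) = 3 + sqrt(Q + G) = 3 + sqrt(G + Q))
w(a) = -446/5 + 5*a (w(a) = 4/5 + ((30 - 1*5)*(a - 18))/5 = 4/5 + ((30 - 5)*(-18 + a))/5 = 4/5 + (25*(-18 + a))/5 = 4/5 + (-450 + 25*a)/5 = 4/5 + (-90 + 5*a) = -446/5 + 5*a)
1/((426 + w(r)) + o(-5, 17)) = 1/((426 + (-446/5 + 5*(-13))) + (3 + sqrt(17 - 5))) = 1/((426 + (-446/5 - 65)) + (3 + sqrt(12))) = 1/((426 - 771/5) + (3 + 2*sqrt(3))) = 1/(1359/5 + (3 + 2*sqrt(3))) = 1/(1374/5 + 2*sqrt(3))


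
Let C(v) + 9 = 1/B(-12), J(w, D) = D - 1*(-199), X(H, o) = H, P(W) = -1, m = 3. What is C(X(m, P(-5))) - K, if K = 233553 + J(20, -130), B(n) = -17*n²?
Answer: -571928689/2448 ≈ -2.3363e+5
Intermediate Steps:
J(w, D) = 199 + D (J(w, D) = D + 199 = 199 + D)
C(v) = -22033/2448 (C(v) = -9 + 1/(-17*(-12)²) = -9 + 1/(-17*144) = -9 + 1/(-2448) = -9 - 1/2448 = -22033/2448)
K = 233622 (K = 233553 + (199 - 130) = 233553 + 69 = 233622)
C(X(m, P(-5))) - K = -22033/2448 - 1*233622 = -22033/2448 - 233622 = -571928689/2448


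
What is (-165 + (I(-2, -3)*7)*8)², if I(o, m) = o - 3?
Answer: 198025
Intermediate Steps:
I(o, m) = -3 + o
(-165 + (I(-2, -3)*7)*8)² = (-165 + ((-3 - 2)*7)*8)² = (-165 - 5*7*8)² = (-165 - 35*8)² = (-165 - 280)² = (-445)² = 198025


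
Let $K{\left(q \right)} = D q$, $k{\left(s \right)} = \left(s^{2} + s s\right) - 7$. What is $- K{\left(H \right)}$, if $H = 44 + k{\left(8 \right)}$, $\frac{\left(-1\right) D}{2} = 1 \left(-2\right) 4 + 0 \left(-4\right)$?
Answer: $-2640$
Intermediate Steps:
$D = 16$ ($D = - 2 \left(1 \left(-2\right) 4 + 0 \left(-4\right)\right) = - 2 \left(\left(-2\right) 4 + 0\right) = - 2 \left(-8 + 0\right) = \left(-2\right) \left(-8\right) = 16$)
$k{\left(s \right)} = -7 + 2 s^{2}$ ($k{\left(s \right)} = \left(s^{2} + s^{2}\right) - 7 = 2 s^{2} - 7 = -7 + 2 s^{2}$)
$H = 165$ ($H = 44 - \left(7 - 2 \cdot 8^{2}\right) = 44 + \left(-7 + 2 \cdot 64\right) = 44 + \left(-7 + 128\right) = 44 + 121 = 165$)
$K{\left(q \right)} = 16 q$
$- K{\left(H \right)} = - 16 \cdot 165 = \left(-1\right) 2640 = -2640$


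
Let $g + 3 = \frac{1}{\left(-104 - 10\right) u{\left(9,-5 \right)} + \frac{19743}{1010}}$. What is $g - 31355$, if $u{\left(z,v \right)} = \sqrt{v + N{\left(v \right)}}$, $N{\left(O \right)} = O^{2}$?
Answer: $- \frac{2767391651117296}{88251535317} - \frac{77527600 \sqrt{5}}{88251535317} \approx -31358.0$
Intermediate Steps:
$u{\left(z,v \right)} = \sqrt{v + v^{2}}$
$g = -3 + \frac{1}{\frac{19743}{1010} - 228 \sqrt{5}}$ ($g = -3 + \frac{1}{\left(-104 - 10\right) \sqrt{- 5 \left(1 - 5\right)} + \frac{19743}{1010}} = -3 + \frac{1}{- 114 \sqrt{\left(-5\right) \left(-4\right)} + 19743 \cdot \frac{1}{1010}} = -3 + \frac{1}{- 114 \sqrt{20} + \frac{19743}{1010}} = -3 + \frac{1}{- 114 \cdot 2 \sqrt{5} + \frac{19743}{1010}} = -3 + \frac{1}{- 228 \sqrt{5} + \frac{19743}{1010}} = -3 + \frac{1}{\frac{19743}{1010} - 228 \sqrt{5}} \approx -3.002$)
$g - 31355 = \left(- \frac{264761252761}{88251535317} - \frac{77527600 \sqrt{5}}{88251535317}\right) - 31355 = - \frac{2767391651117296}{88251535317} - \frac{77527600 \sqrt{5}}{88251535317}$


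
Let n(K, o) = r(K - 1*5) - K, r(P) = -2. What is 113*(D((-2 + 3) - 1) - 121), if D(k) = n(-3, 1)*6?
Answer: -12995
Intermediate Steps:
n(K, o) = -2 - K
D(k) = 6 (D(k) = (-2 - 1*(-3))*6 = (-2 + 3)*6 = 1*6 = 6)
113*(D((-2 + 3) - 1) - 121) = 113*(6 - 121) = 113*(-115) = -12995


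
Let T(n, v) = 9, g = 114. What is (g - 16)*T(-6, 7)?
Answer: 882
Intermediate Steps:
(g - 16)*T(-6, 7) = (114 - 16)*9 = 98*9 = 882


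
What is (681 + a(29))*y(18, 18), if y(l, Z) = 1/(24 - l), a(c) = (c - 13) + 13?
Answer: 355/3 ≈ 118.33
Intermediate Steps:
a(c) = c (a(c) = (-13 + c) + 13 = c)
(681 + a(29))*y(18, 18) = (681 + 29)*(-1/(-24 + 18)) = 710*(-1/(-6)) = 710*(-1*(-⅙)) = 710*(⅙) = 355/3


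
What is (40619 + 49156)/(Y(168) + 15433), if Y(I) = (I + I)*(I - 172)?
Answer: 89775/14089 ≈ 6.3720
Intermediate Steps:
Y(I) = 2*I*(-172 + I) (Y(I) = (2*I)*(-172 + I) = 2*I*(-172 + I))
(40619 + 49156)/(Y(168) + 15433) = (40619 + 49156)/(2*168*(-172 + 168) + 15433) = 89775/(2*168*(-4) + 15433) = 89775/(-1344 + 15433) = 89775/14089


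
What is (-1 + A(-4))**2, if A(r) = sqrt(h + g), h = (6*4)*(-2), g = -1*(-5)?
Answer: (1 - I*sqrt(43))**2 ≈ -42.0 - 13.115*I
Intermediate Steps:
g = 5
h = -48 (h = 24*(-2) = -48)
A(r) = I*sqrt(43) (A(r) = sqrt(-48 + 5) = sqrt(-43) = I*sqrt(43))
(-1 + A(-4))**2 = (-1 + I*sqrt(43))**2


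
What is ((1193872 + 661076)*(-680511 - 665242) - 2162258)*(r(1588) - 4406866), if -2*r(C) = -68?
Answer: 11000792340563832864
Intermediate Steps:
r(C) = 34 (r(C) = -½*(-68) = 34)
((1193872 + 661076)*(-680511 - 665242) - 2162258)*(r(1588) - 4406866) = ((1193872 + 661076)*(-680511 - 665242) - 2162258)*(34 - 4406866) = (1854948*(-1345753) - 2162258)*(-4406832) = (-2496301835844 - 2162258)*(-4406832) = -2496303998102*(-4406832) = 11000792340563832864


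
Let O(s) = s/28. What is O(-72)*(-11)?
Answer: 198/7 ≈ 28.286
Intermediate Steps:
O(s) = s/28 (O(s) = s*(1/28) = s/28)
O(-72)*(-11) = ((1/28)*(-72))*(-11) = -18/7*(-11) = 198/7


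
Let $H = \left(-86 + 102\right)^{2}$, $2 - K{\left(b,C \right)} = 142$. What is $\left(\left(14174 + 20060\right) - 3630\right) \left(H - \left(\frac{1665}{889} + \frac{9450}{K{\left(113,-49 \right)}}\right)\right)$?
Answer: $\frac{1250070658}{127} \approx 9.8431 \cdot 10^{6}$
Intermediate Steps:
$K{\left(b,C \right)} = -140$ ($K{\left(b,C \right)} = 2 - 142 = -140$)
$H = 256$ ($H = 16^{2} = 256$)
$\left(\left(14174 + 20060\right) - 3630\right) \left(H - \left(\frac{1665}{889} + \frac{9450}{K{\left(113,-49 \right)}}\right)\right) = \left(\left(14174 + 20060\right) - 3630\right) \left(256 - \left(- \frac{135}{2} + \frac{1665}{889}\right)\right) = \left(34234 - 3630\right) \left(256 - - \frac{116685}{1778}\right) = \left(34234 - 3630\right) \left(256 + \left(- \frac{1665}{889} + \frac{135}{2}\right)\right) = 30604 \left(256 + \frac{116685}{1778}\right) = 30604 \cdot \frac{571853}{1778} = \frac{1250070658}{127}$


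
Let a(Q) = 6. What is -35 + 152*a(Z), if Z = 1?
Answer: 877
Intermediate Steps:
-35 + 152*a(Z) = -35 + 152*6 = -35 + 912 = 877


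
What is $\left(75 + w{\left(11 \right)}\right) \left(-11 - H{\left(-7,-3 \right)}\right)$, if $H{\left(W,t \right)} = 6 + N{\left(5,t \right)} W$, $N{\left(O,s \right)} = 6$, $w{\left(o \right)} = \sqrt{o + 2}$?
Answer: $1875 + 25 \sqrt{13} \approx 1965.1$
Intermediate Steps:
$w{\left(o \right)} = \sqrt{2 + o}$
$H{\left(W,t \right)} = 6 + 6 W$
$\left(75 + w{\left(11 \right)}\right) \left(-11 - H{\left(-7,-3 \right)}\right) = \left(75 + \sqrt{2 + 11}\right) \left(-11 - \left(6 + 6 \left(-7\right)\right)\right) = \left(75 + \sqrt{13}\right) \left(-11 - \left(6 - 42\right)\right) = \left(75 + \sqrt{13}\right) \left(-11 - -36\right) = \left(75 + \sqrt{13}\right) \left(-11 + 36\right) = \left(75 + \sqrt{13}\right) 25 = 1875 + 25 \sqrt{13}$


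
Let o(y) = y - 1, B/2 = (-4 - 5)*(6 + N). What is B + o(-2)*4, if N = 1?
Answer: -138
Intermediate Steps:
B = -126 (B = 2*((-4 - 5)*(6 + 1)) = 2*(-9*7) = 2*(-63) = -126)
o(y) = -1 + y
B + o(-2)*4 = -126 + (-1 - 2)*4 = -126 - 3*4 = -126 - 12 = -138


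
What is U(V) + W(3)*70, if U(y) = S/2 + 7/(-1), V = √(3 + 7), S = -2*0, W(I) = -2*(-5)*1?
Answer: 693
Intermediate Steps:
W(I) = 10 (W(I) = 10*1 = 10)
S = 0
V = √10 ≈ 3.1623
U(y) = -7 (U(y) = 0/2 + 7/(-1) = 0*(½) + 7*(-1) = 0 - 7 = -7)
U(V) + W(3)*70 = -7 + 10*70 = -7 + 700 = 693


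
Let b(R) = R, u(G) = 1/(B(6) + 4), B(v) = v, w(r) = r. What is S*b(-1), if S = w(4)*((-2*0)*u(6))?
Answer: 0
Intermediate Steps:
u(G) = ⅒ (u(G) = 1/(6 + 4) = 1/10 = ⅒)
S = 0 (S = 4*(-2*0*(⅒)) = 4*(0*(⅒)) = 4*0 = 0)
S*b(-1) = 0*(-1) = 0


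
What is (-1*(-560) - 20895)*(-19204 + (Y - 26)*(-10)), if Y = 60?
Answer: 397427240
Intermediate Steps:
(-1*(-560) - 20895)*(-19204 + (Y - 26)*(-10)) = (-1*(-560) - 20895)*(-19204 + (60 - 26)*(-10)) = (560 - 20895)*(-19204 + 34*(-10)) = -20335*(-19204 - 340) = -20335*(-19544) = 397427240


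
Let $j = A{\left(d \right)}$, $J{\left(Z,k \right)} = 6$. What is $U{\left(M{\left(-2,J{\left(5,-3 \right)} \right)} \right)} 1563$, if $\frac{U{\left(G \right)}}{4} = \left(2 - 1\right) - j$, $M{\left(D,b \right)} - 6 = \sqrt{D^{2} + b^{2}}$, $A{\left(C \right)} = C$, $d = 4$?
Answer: $-18756$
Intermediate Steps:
$j = 4$
$M{\left(D,b \right)} = 6 + \sqrt{D^{2} + b^{2}}$
$U{\left(G \right)} = -12$ ($U{\left(G \right)} = 4 \left(\left(2 - 1\right) - 4\right) = 4 \left(1 - 4\right) = 4 \left(-3\right) = -12$)
$U{\left(M{\left(-2,J{\left(5,-3 \right)} \right)} \right)} 1563 = \left(-12\right) 1563 = -18756$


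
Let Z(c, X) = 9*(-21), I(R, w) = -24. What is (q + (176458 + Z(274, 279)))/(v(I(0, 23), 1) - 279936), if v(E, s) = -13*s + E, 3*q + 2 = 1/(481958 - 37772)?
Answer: -234887777731/373080260934 ≈ -0.62959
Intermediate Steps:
Z(c, X) = -189
q = -888371/1332558 (q = -⅔ + 1/(3*(481958 - 37772)) = -⅔ + (⅓)/444186 = -⅔ + (⅓)*(1/444186) = -⅔ + 1/1332558 = -888371/1332558 ≈ -0.66667)
v(E, s) = E - 13*s
(q + (176458 + Z(274, 279)))/(v(I(0, 23), 1) - 279936) = (-888371/1332558 + (176458 - 189))/((-24 - 13*1) - 279936) = (-888371/1332558 + 176269)/((-24 - 13) - 279936) = 234887777731/(1332558*(-37 - 279936)) = (234887777731/1332558)/(-279973) = (234887777731/1332558)*(-1/279973) = -234887777731/373080260934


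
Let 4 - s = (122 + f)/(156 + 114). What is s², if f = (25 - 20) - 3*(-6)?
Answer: 34969/2916 ≈ 11.992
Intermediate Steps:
f = 23 (f = 5 + 18 = 23)
s = 187/54 (s = 4 - (122 + 23)/(156 + 114) = 4 - 145/270 = 4 - 1*29/54 = 4 - 29/54 = 187/54 ≈ 3.4630)
s² = (187/54)² = 34969/2916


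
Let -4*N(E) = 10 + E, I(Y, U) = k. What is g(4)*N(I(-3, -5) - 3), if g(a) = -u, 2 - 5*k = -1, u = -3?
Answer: -57/10 ≈ -5.7000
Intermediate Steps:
k = ⅗ (k = ⅖ - ⅕*(-1) = ⅖ + ⅕ = ⅗ ≈ 0.60000)
I(Y, U) = ⅗
g(a) = 3 (g(a) = -1*(-3) = 3)
N(E) = -5/2 - E/4 (N(E) = -(10 + E)/4 = -5/2 - E/4)
g(4)*N(I(-3, -5) - 3) = 3*(-5/2 - (⅗ - 3)/4) = 3*(-5/2 - ¼*(-12/5)) = 3*(-5/2 + ⅗) = 3*(-19/10) = -57/10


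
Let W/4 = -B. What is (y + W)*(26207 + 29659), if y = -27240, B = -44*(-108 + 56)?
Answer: -2033075472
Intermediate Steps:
B = 2288 (B = -44*(-52) = 2288)
W = -9152 (W = 4*(-1*2288) = 4*(-2288) = -9152)
(y + W)*(26207 + 29659) = (-27240 - 9152)*(26207 + 29659) = -36392*55866 = -2033075472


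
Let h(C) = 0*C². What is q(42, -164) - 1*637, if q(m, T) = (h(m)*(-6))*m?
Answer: -637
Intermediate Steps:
h(C) = 0
q(m, T) = 0 (q(m, T) = (0*(-6))*m = 0*m = 0)
q(42, -164) - 1*637 = 0 - 1*637 = 0 - 637 = -637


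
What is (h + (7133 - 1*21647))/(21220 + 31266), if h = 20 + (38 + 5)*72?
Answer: -5699/26243 ≈ -0.21716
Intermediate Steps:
h = 3116 (h = 20 + 43*72 = 20 + 3096 = 3116)
(h + (7133 - 1*21647))/(21220 + 31266) = (3116 + (7133 - 1*21647))/(21220 + 31266) = (3116 + (7133 - 21647))/52486 = (3116 - 14514)*(1/52486) = -11398*1/52486 = -5699/26243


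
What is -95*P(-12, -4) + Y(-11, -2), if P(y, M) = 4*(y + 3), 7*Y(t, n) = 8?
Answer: 23948/7 ≈ 3421.1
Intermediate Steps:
Y(t, n) = 8/7 (Y(t, n) = (1/7)*8 = 8/7)
P(y, M) = 12 + 4*y (P(y, M) = 4*(3 + y) = 12 + 4*y)
-95*P(-12, -4) + Y(-11, -2) = -95*(12 + 4*(-12)) + 8/7 = -95*(12 - 48) + 8/7 = -95*(-36) + 8/7 = 3420 + 8/7 = 23948/7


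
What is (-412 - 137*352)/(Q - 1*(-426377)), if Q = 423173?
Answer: -24318/424775 ≈ -0.057249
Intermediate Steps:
(-412 - 137*352)/(Q - 1*(-426377)) = (-412 - 137*352)/(423173 - 1*(-426377)) = (-412 - 48224)/(423173 + 426377) = -48636/849550 = -48636*1/849550 = -24318/424775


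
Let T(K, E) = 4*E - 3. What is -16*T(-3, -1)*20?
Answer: 2240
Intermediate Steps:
T(K, E) = -3 + 4*E
-16*T(-3, -1)*20 = -16*(-3 + 4*(-1))*20 = -16*(-3 - 4)*20 = -16*(-7)*20 = 112*20 = 2240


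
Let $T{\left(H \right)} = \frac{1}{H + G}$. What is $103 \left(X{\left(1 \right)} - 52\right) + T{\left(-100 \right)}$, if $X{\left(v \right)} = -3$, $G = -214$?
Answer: $- \frac{1778811}{314} \approx -5665.0$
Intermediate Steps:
$T{\left(H \right)} = \frac{1}{-214 + H}$ ($T{\left(H \right)} = \frac{1}{H - 214} = \frac{1}{-214 + H}$)
$103 \left(X{\left(1 \right)} - 52\right) + T{\left(-100 \right)} = 103 \left(-3 - 52\right) + \frac{1}{-214 - 100} = 103 \left(-55\right) + \frac{1}{-314} = -5665 - \frac{1}{314} = - \frac{1778811}{314}$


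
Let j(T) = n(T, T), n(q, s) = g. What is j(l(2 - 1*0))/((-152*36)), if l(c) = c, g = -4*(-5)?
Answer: -5/1368 ≈ -0.0036550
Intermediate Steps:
g = 20
n(q, s) = 20
j(T) = 20
j(l(2 - 1*0))/((-152*36)) = 20/((-152*36)) = 20/(-5472) = 20*(-1/5472) = -5/1368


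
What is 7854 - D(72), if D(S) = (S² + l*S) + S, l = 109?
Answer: -5250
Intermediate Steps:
D(S) = S² + 110*S (D(S) = (S² + 109*S) + S = S² + 110*S)
7854 - D(72) = 7854 - 72*(110 + 72) = 7854 - 72*182 = 7854 - 1*13104 = 7854 - 13104 = -5250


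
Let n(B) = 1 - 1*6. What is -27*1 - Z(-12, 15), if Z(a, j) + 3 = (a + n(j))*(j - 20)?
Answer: -109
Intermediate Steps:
n(B) = -5 (n(B) = 1 - 6 = -5)
Z(a, j) = -3 + (-20 + j)*(-5 + a) (Z(a, j) = -3 + (a - 5)*(j - 20) = -3 + (-5 + a)*(-20 + j) = -3 + (-20 + j)*(-5 + a))
-27*1 - Z(-12, 15) = -27*1 - (97 - 20*(-12) - 5*15 - 12*15) = -27 - (97 + 240 - 75 - 180) = -27 - 1*82 = -27 - 82 = -109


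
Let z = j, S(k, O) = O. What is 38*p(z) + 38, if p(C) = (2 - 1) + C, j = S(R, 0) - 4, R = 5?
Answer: -76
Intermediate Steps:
j = -4 (j = 0 - 4 = -4)
z = -4
p(C) = 1 + C
38*p(z) + 38 = 38*(1 - 4) + 38 = 38*(-3) + 38 = -114 + 38 = -76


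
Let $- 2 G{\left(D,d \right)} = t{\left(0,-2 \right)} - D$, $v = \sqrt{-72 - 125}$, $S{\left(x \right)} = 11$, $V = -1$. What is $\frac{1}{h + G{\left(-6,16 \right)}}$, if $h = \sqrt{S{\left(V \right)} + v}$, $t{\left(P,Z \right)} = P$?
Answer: $- \frac{1}{3 - \sqrt{11 + i \sqrt{197}}} \approx 0.1967 - 0.45623 i$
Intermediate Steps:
$v = i \sqrt{197}$ ($v = \sqrt{-197} = i \sqrt{197} \approx 14.036 i$)
$h = \sqrt{11 + i \sqrt{197}} \approx 3.7969 + 1.8483 i$
$G{\left(D,d \right)} = \frac{D}{2}$ ($G{\left(D,d \right)} = - \frac{0 - D}{2} = - \frac{\left(-1\right) D}{2} = \frac{D}{2}$)
$\frac{1}{h + G{\left(-6,16 \right)}} = \frac{1}{\sqrt{11 + i \sqrt{197}} + \frac{1}{2} \left(-6\right)} = \frac{1}{\sqrt{11 + i \sqrt{197}} - 3} = \frac{1}{-3 + \sqrt{11 + i \sqrt{197}}}$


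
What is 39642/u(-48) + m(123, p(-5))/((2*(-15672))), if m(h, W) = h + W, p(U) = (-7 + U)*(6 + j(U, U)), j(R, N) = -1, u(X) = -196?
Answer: -103545933/511952 ≈ -202.26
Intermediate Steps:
p(U) = -35 + 5*U (p(U) = (-7 + U)*(6 - 1) = (-7 + U)*5 = -35 + 5*U)
m(h, W) = W + h
39642/u(-48) + m(123, p(-5))/((2*(-15672))) = 39642/(-196) + ((-35 + 5*(-5)) + 123)/((2*(-15672))) = 39642*(-1/196) + ((-35 - 25) + 123)/(-31344) = -19821/98 + (-60 + 123)*(-1/31344) = -19821/98 + 63*(-1/31344) = -19821/98 - 21/10448 = -103545933/511952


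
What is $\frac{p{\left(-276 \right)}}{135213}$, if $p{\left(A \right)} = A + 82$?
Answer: $- \frac{194}{135213} \approx -0.0014348$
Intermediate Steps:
$p{\left(A \right)} = 82 + A$
$\frac{p{\left(-276 \right)}}{135213} = \frac{82 - 276}{135213} = \left(-194\right) \frac{1}{135213} = - \frac{194}{135213}$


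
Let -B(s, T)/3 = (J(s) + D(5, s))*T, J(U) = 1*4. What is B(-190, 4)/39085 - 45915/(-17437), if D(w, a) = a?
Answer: 1833507159/681525145 ≈ 2.6903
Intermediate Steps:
J(U) = 4
B(s, T) = -3*T*(4 + s) (B(s, T) = -3*(4 + s)*T = -3*T*(4 + s))
B(-190, 4)/39085 - 45915/(-17437) = -3*4*(4 - 190)/39085 - 45915/(-17437) = -3*4*(-186)*(1/39085) - 45915*(-1/17437) = 2232*(1/39085) + 45915/17437 = 2232/39085 + 45915/17437 = 1833507159/681525145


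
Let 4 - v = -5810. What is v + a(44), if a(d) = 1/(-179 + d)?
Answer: 784889/135 ≈ 5814.0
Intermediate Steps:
v = 5814 (v = 4 - 1*(-5810) = 4 + 5810 = 5814)
v + a(44) = 5814 + 1/(-179 + 44) = 5814 + 1/(-135) = 5814 - 1/135 = 784889/135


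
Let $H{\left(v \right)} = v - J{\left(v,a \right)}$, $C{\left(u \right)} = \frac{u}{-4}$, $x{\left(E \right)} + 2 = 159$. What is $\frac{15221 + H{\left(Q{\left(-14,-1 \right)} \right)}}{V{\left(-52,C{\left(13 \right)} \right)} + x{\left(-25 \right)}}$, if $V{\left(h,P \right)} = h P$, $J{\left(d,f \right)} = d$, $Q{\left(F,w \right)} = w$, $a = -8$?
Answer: $\frac{15221}{326} \approx 46.69$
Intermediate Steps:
$x{\left(E \right)} = 157$ ($x{\left(E \right)} = -2 + 159 = 157$)
$C{\left(u \right)} = - \frac{u}{4}$ ($C{\left(u \right)} = u \left(- \frac{1}{4}\right) = - \frac{u}{4}$)
$V{\left(h,P \right)} = P h$
$H{\left(v \right)} = 0$ ($H{\left(v \right)} = v - v = 0$)
$\frac{15221 + H{\left(Q{\left(-14,-1 \right)} \right)}}{V{\left(-52,C{\left(13 \right)} \right)} + x{\left(-25 \right)}} = \frac{15221 + 0}{\left(- \frac{1}{4}\right) 13 \left(-52\right) + 157} = \frac{15221}{\left(- \frac{13}{4}\right) \left(-52\right) + 157} = \frac{15221}{169 + 157} = \frac{15221}{326}$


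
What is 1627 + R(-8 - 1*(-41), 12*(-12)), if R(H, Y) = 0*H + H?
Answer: 1660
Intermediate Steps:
R(H, Y) = H (R(H, Y) = 0 + H = H)
1627 + R(-8 - 1*(-41), 12*(-12)) = 1627 + (-8 - 1*(-41)) = 1627 + (-8 + 41) = 1627 + 33 = 1660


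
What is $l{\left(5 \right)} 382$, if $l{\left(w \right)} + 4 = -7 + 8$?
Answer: $-1146$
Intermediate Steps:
$l{\left(w \right)} = -3$ ($l{\left(w \right)} = -4 + \left(-7 + 8\right) = -4 + 1 = -3$)
$l{\left(5 \right)} 382 = \left(-3\right) 382 = -1146$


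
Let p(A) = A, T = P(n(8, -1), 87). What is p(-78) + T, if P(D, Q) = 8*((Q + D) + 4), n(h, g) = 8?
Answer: 714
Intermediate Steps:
P(D, Q) = 32 + 8*D + 8*Q (P(D, Q) = 8*((D + Q) + 4) = 8*(4 + D + Q) = 32 + 8*D + 8*Q)
T = 792 (T = 32 + 8*8 + 8*87 = 32 + 64 + 696 = 792)
p(-78) + T = -78 + 792 = 714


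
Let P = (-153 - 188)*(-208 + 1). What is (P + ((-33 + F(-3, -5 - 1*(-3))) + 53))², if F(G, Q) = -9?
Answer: 4984077604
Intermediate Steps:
P = 70587 (P = -341*(-207) = 70587)
(P + ((-33 + F(-3, -5 - 1*(-3))) + 53))² = (70587 + ((-33 - 9) + 53))² = (70587 + (-42 + 53))² = (70587 + 11)² = 70598² = 4984077604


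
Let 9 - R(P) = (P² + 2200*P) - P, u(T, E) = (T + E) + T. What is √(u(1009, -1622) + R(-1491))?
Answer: 3*√117337 ≈ 1027.6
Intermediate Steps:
u(T, E) = E + 2*T (u(T, E) = (E + T) + T = E + 2*T)
R(P) = 9 - P² - 2199*P (R(P) = 9 - ((P² + 2200*P) - P) = 9 - (P² + 2199*P) = 9 + (-P² - 2199*P) = 9 - P² - 2199*P)
√(u(1009, -1622) + R(-1491)) = √((-1622 + 2*1009) + (9 - 1*(-1491)² - 2199*(-1491))) = √((-1622 + 2018) + (9 - 1*2223081 + 3278709)) = √(396 + (9 - 2223081 + 3278709)) = √(396 + 1055637) = √1056033 = 3*√117337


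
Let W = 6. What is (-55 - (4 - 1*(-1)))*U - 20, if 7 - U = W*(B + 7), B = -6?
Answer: -80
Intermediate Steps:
U = 1 (U = 7 - 6*(-6 + 7) = 7 - 6 = 1)
(-55 - (4 - 1*(-1)))*U - 20 = (-55 - (4 - 1*(-1)))*1 - 20 = (-55 - (4 + 1))*1 - 20 = (-55 - 1*5)*1 - 20 = (-55 - 5)*1 - 20 = -60*1 - 20 = -60 - 20 = -80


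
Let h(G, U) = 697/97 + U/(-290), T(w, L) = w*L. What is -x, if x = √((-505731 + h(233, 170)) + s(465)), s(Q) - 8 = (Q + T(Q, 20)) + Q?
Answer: -I*√3920768528185/2813 ≈ -703.91*I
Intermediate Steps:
T(w, L) = L*w
s(Q) = 8 + 22*Q (s(Q) = 8 + ((Q + 20*Q) + Q) = 8 + (21*Q + Q) = 8 + 22*Q)
h(G, U) = 697/97 - U/290 (h(G, U) = 697*(1/97) + U*(-1/290) = 697/97 - U/290)
x = I*√3920768528185/2813 (x = √((-505731 + (697/97 - 1/290*170)) + (8 + 22*465)) = √((-505731 + (697/97 - 17/29)) + (8 + 10230)) = √((-505731 + 18564/2813) + 10238) = √(-1422602739/2813 + 10238) = √(-1393803245/2813) = I*√3920768528185/2813 ≈ 703.91*I)
-x = -I*√3920768528185/2813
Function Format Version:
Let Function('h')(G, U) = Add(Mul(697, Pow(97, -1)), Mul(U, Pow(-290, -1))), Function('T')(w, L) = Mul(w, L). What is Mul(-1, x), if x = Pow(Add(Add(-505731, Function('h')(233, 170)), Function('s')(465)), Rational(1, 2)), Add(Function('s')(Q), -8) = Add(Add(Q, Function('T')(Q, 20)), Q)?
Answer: Mul(Rational(-1, 2813), I, Pow(3920768528185, Rational(1, 2))) ≈ Mul(-703.91, I)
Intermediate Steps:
Function('T')(w, L) = Mul(L, w)
Function('s')(Q) = Add(8, Mul(22, Q)) (Function('s')(Q) = Add(8, Add(Add(Q, Mul(20, Q)), Q)) = Add(8, Add(Mul(21, Q), Q)) = Add(8, Mul(22, Q)))
Function('h')(G, U) = Add(Rational(697, 97), Mul(Rational(-1, 290), U)) (Function('h')(G, U) = Add(Mul(697, Rational(1, 97)), Mul(U, Rational(-1, 290))) = Add(Rational(697, 97), Mul(Rational(-1, 290), U)))
x = Mul(Rational(1, 2813), I, Pow(3920768528185, Rational(1, 2))) (x = Pow(Add(Add(-505731, Add(Rational(697, 97), Mul(Rational(-1, 290), 170))), Add(8, Mul(22, 465))), Rational(1, 2)) = Pow(Add(Add(-505731, Add(Rational(697, 97), Rational(-17, 29))), Add(8, 10230)), Rational(1, 2)) = Pow(Add(Add(-505731, Rational(18564, 2813)), 10238), Rational(1, 2)) = Pow(Add(Rational(-1422602739, 2813), 10238), Rational(1, 2)) = Pow(Rational(-1393803245, 2813), Rational(1, 2)) = Mul(Rational(1, 2813), I, Pow(3920768528185, Rational(1, 2))) ≈ Mul(703.91, I))
Mul(-1, x) = Mul(-1, Mul(Rational(1, 2813), I, Pow(3920768528185, Rational(1, 2)))) = Mul(Rational(-1, 2813), I, Pow(3920768528185, Rational(1, 2)))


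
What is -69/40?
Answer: -69/40 ≈ -1.7250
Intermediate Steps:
-69/40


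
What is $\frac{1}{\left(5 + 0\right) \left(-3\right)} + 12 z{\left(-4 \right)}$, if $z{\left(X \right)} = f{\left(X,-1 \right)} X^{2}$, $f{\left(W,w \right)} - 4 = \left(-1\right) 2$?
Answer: $\frac{5759}{15} \approx 383.93$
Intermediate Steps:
$f{\left(W,w \right)} = 2$ ($f{\left(W,w \right)} = 4 - 2 = 2$)
$z{\left(X \right)} = 2 X^{2}$
$\frac{1}{\left(5 + 0\right) \left(-3\right)} + 12 z{\left(-4 \right)} = \frac{1}{\left(5 + 0\right) \left(-3\right)} + 12 \cdot 2 \left(-4\right)^{2} = \frac{1}{5 \left(-3\right)} + 12 \cdot 2 \cdot 16 = \frac{1}{-15} + 12 \cdot 32 = - \frac{1}{15} + 384 = \frac{5759}{15}$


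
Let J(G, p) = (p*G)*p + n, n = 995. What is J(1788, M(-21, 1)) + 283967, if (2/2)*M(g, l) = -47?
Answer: 4234654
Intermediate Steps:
M(g, l) = -47
J(G, p) = 995 + G*p² (J(G, p) = (p*G)*p + 995 = (G*p)*p + 995 = G*p² + 995 = 995 + G*p²)
J(1788, M(-21, 1)) + 283967 = (995 + 1788*(-47)²) + 283967 = (995 + 1788*2209) + 283967 = (995 + 3949692) + 283967 = 3950687 + 283967 = 4234654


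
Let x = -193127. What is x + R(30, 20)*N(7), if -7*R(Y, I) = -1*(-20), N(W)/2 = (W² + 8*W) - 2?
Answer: -1356009/7 ≈ -1.9372e+5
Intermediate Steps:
N(W) = -4 + 2*W² + 16*W (N(W) = 2*((W² + 8*W) - 2) = 2*(-2 + W² + 8*W) = -4 + 2*W² + 16*W)
R(Y, I) = -20/7 (R(Y, I) = -(-1)*(-20)/7 = -⅐*20 = -20/7)
x + R(30, 20)*N(7) = -193127 - 20*(-4 + 2*7² + 16*7)/7 = -193127 - 20*(-4 + 2*49 + 112)/7 = -193127 - 20*(-4 + 98 + 112)/7 = -193127 - 20/7*206 = -193127 - 4120/7 = -1356009/7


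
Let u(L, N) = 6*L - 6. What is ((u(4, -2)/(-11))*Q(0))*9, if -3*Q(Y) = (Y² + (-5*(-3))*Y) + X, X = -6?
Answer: -324/11 ≈ -29.455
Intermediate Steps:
u(L, N) = -6 + 6*L
Q(Y) = 2 - 5*Y - Y²/3 (Q(Y) = -((Y² + (-5*(-3))*Y) - 6)/3 = -((Y² + 15*Y) - 6)/3 = -(-6 + Y² + 15*Y)/3 = 2 - 5*Y - Y²/3)
((u(4, -2)/(-11))*Q(0))*9 = (((-6 + 6*4)/(-11))*(2 - 5*0 - ⅓*0²))*9 = (((-6 + 24)*(-1/11))*(2 + 0 - ⅓*0))*9 = ((18*(-1/11))*(2 + 0 + 0))*9 = -18/11*2*9 = -36/11*9 = -324/11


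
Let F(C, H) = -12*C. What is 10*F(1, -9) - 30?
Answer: -150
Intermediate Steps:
10*F(1, -9) - 30 = 10*(-12*1) - 30 = 10*(-12) - 30 = -120 - 30 = -150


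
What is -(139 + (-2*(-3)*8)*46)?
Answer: -2347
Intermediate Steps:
-(139 + (-2*(-3)*8)*46) = -(139 + (6*8)*46) = -(139 + 48*46) = -(139 + 2208) = -1*2347 = -2347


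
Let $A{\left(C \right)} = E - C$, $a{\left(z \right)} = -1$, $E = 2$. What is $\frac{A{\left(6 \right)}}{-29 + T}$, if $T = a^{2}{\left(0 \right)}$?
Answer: $\frac{1}{7} \approx 0.14286$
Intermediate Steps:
$T = 1$ ($T = \left(-1\right)^{2} = 1$)
$A{\left(C \right)} = 2 - C$
$\frac{A{\left(6 \right)}}{-29 + T} = \frac{2 - 6}{-29 + 1} = \frac{2 - 6}{-28} = \left(-4\right) \left(- \frac{1}{28}\right) = \frac{1}{7}$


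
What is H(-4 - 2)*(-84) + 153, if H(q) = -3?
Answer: 405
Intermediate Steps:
H(-4 - 2)*(-84) + 153 = -3*(-84) + 153 = 252 + 153 = 405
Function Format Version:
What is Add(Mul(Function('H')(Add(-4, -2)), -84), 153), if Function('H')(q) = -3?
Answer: 405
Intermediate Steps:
Add(Mul(Function('H')(Add(-4, -2)), -84), 153) = Add(Mul(-3, -84), 153) = Add(252, 153) = 405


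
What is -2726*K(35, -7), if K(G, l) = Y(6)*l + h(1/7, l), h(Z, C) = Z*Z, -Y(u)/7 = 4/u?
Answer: -13098430/147 ≈ -89105.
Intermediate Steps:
Y(u) = -28/u
h(Z, C) = Z²
K(G, l) = 1/49 - 14*l/3 (K(G, l) = (-28/6)*l + (1/7)² = (-28*⅙)*l + (⅐)² = -14*l/3 + 1/49 = 1/49 - 14*l/3)
-2726*K(35, -7) = -2726*(1/49 - 14/3*(-7)) = -2726*(1/49 + 98/3) = -2726*4805/147 = -13098430/147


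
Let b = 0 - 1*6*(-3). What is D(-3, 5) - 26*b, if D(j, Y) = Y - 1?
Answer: -464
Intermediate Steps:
b = 18 (b = 0 - 6*(-3) = 0 + 18 = 18)
D(j, Y) = -1 + Y
D(-3, 5) - 26*b = (-1 + 5) - 26*18 = 4 - 468 = -464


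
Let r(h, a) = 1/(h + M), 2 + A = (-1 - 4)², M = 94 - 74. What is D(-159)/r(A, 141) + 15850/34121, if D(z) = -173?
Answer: -253810269/34121 ≈ -7438.5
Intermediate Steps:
M = 20
A = 23 (A = -2 + (-1 - 4)² = -2 + (-5)² = -2 + 25 = 23)
r(h, a) = 1/(20 + h) (r(h, a) = 1/(h + 20) = 1/(20 + h))
D(-159)/r(A, 141) + 15850/34121 = -173/(1/(20 + 23)) + 15850/34121 = -173/(1/43) + 15850*(1/34121) = -173/1/43 + 15850/34121 = -173*43 + 15850/34121 = -7439 + 15850/34121 = -253810269/34121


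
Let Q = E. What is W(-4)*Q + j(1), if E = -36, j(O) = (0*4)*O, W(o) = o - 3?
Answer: 252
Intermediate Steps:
W(o) = -3 + o
j(O) = 0 (j(O) = 0*O = 0)
Q = -36
W(-4)*Q + j(1) = (-3 - 4)*(-36) + 0 = -7*(-36) + 0 = 252 + 0 = 252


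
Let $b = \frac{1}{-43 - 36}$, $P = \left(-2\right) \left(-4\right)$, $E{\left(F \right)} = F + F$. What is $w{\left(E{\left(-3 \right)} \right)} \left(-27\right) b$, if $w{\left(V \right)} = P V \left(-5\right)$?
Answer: $\frac{6480}{79} \approx 82.025$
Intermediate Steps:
$E{\left(F \right)} = 2 F$
$P = 8$
$w{\left(V \right)} = - 40 V$ ($w{\left(V \right)} = 8 V \left(-5\right) = - 40 V$)
$b = - \frac{1}{79}$ ($b = \frac{1}{-79} = - \frac{1}{79} \approx -0.012658$)
$w{\left(E{\left(-3 \right)} \right)} \left(-27\right) b = - 40 \cdot 2 \left(-3\right) \left(-27\right) \left(- \frac{1}{79}\right) = \left(-40\right) \left(-6\right) \left(-27\right) \left(- \frac{1}{79}\right) = 240 \left(-27\right) \left(- \frac{1}{79}\right) = \left(-6480\right) \left(- \frac{1}{79}\right) = \frac{6480}{79}$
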